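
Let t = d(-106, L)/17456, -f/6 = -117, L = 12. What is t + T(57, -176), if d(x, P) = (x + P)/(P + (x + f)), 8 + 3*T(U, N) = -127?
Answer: -238798127/5306624 ≈ -45.000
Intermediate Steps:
T(U, N) = -45 (T(U, N) = -8/3 + (1/3)*(-127) = -8/3 - 127/3 = -45)
f = 702 (f = -6*(-117) = 702)
d(x, P) = (P + x)/(702 + P + x) (d(x, P) = (x + P)/(P + (x + 702)) = (P + x)/(P + (702 + x)) = (P + x)/(702 + P + x))
t = -47/5306624 (t = ((12 - 106)/(702 + 12 - 106))/17456 = (-94/608)*(1/17456) = ((1/608)*(-94))*(1/17456) = -47/304*1/17456 = -47/5306624 ≈ -8.8568e-6)
t + T(57, -176) = -47/5306624 - 45 = -238798127/5306624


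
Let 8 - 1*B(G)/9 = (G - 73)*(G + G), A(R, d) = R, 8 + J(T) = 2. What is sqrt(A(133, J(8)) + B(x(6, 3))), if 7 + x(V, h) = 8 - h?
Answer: I*sqrt(2495) ≈ 49.95*I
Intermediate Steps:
J(T) = -6 (J(T) = -8 + 2 = -6)
x(V, h) = 1 - h (x(V, h) = -7 + (8 - h) = 1 - h)
B(G) = 72 - 18*G*(-73 + G) (B(G) = 72 - 9*(G - 73)*(G + G) = 72 - 9*(-73 + G)*2*G = 72 - 18*G*(-73 + G))
sqrt(A(133, J(8)) + B(x(6, 3))) = sqrt(133 + (72 - 18*(1 - 1*3)**2 + 1314*(1 - 1*3))) = sqrt(133 + (72 - 18*(1 - 3)**2 + 1314*(1 - 3))) = sqrt(133 + (72 - 18*(-2)**2 + 1314*(-2))) = sqrt(133 + (72 - 18*4 - 2628)) = sqrt(133 + (72 - 72 - 2628)) = sqrt(133 - 2628) = sqrt(-2495) = I*sqrt(2495)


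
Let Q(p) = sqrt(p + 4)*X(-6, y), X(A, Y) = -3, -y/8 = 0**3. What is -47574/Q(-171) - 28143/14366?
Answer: -28143/14366 - 15858*I*sqrt(167)/167 ≈ -1.959 - 1227.1*I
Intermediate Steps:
y = 0 (y = -8*0**3 = -8*0 = 0)
Q(p) = -3*sqrt(4 + p) (Q(p) = sqrt(p + 4)*(-3) = sqrt(4 + p)*(-3) = -3*sqrt(4 + p))
-47574/Q(-171) - 28143/14366 = -47574*(-1/(3*sqrt(4 - 171))) - 28143/14366 = -47574*I*sqrt(167)/501 - 28143*1/14366 = -47574*I*sqrt(167)/501 - 28143/14366 = -15858*I*sqrt(167)/167 - 28143/14366 = -28143/14366 - 15858*I*sqrt(167)/167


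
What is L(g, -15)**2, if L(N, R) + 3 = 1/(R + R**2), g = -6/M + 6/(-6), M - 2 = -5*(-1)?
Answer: 395641/44100 ≈ 8.9715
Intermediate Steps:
M = 7 (M = 2 - 5*(-1) = 2 + 5 = 7)
g = -13/7 (g = -6/7 + 6/(-6) = -6*1/7 + 6*(-1/6) = -6/7 - 1 = -13/7 ≈ -1.8571)
L(N, R) = -3 + 1/(R + R**2)
L(g, -15)**2 = ((1 - 3*(-15) - 3*(-15)**2)/((-15)*(1 - 15)))**2 = (-1/15*(1 + 45 - 3*225)/(-14))**2 = (-1/15*(-1/14)*(1 + 45 - 675))**2 = (-1/15*(-1/14)*(-629))**2 = (-629/210)**2 = 395641/44100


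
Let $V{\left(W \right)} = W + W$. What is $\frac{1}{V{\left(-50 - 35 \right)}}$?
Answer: $- \frac{1}{170} \approx -0.0058824$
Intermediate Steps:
$V{\left(W \right)} = 2 W$
$\frac{1}{V{\left(-50 - 35 \right)}} = \frac{1}{2 \left(-50 - 35\right)} = \frac{1}{2 \left(-85\right)} = \frac{1}{-170} = - \frac{1}{170}$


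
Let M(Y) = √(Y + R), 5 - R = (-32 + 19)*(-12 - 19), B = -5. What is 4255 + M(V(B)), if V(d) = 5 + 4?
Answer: 4255 + I*√389 ≈ 4255.0 + 19.723*I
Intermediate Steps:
V(d) = 9
R = -398 (R = 5 - (-32 + 19)*(-12 - 19) = 5 - (-13)*(-31) = 5 - 1*403 = 5 - 403 = -398)
M(Y) = √(-398 + Y) (M(Y) = √(Y - 398) = √(-398 + Y))
4255 + M(V(B)) = 4255 + √(-398 + 9) = 4255 + √(-389) = 4255 + I*√389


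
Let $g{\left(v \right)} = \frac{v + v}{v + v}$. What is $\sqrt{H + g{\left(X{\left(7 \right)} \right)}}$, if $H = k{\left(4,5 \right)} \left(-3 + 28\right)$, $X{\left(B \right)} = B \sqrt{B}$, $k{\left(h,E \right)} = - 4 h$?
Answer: $i \sqrt{399} \approx 19.975 i$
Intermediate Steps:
$X{\left(B \right)} = B^{\frac{3}{2}}$
$g{\left(v \right)} = 1$ ($g{\left(v \right)} = \frac{2 v}{2 v} = 2 v \frac{1}{2 v} = 1$)
$H = -400$ ($H = \left(-4\right) 4 \left(-3 + 28\right) = \left(-16\right) 25 = -400$)
$\sqrt{H + g{\left(X{\left(7 \right)} \right)}} = \sqrt{-400 + 1} = \sqrt{-399} = i \sqrt{399}$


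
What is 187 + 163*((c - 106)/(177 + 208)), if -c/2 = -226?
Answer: 128393/385 ≈ 333.49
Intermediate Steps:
c = 452 (c = -2*(-226) = 452)
187 + 163*((c - 106)/(177 + 208)) = 187 + 163*((452 - 106)/(177 + 208)) = 187 + 163*(346/385) = 187 + 56398/385 = 128393/385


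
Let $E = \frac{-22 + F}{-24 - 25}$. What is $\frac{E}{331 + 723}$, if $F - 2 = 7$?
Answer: $\frac{13}{51646} \approx 0.00025171$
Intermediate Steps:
$F = 9$ ($F = 2 + 7 = 9$)
$E = \frac{13}{49}$ ($E = \frac{-22 + 9}{-24 - 25} = - \frac{13}{-49} = \left(-13\right) \left(- \frac{1}{49}\right) = \frac{13}{49} \approx 0.26531$)
$\frac{E}{331 + 723} = \frac{13}{49 \left(331 + 723\right)} = \frac{13}{49 \cdot 1054} = \frac{13}{49} \cdot \frac{1}{1054} = \frac{13}{51646}$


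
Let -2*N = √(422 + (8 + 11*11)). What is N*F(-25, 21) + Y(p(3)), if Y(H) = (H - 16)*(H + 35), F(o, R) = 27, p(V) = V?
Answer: -494 - 27*√551/2 ≈ -810.89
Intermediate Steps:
N = -√551/2 (N = -√(422 + (8 + 11*11))/2 = -√(422 + (8 + 121))/2 = -√(422 + 129)/2 = -√551/2 ≈ -11.737)
Y(H) = (-16 + H)*(35 + H)
N*F(-25, 21) + Y(p(3)) = -√551/2*27 + (-560 + 3² + 19*3) = -27*√551/2 + (-560 + 9 + 57) = -27*√551/2 - 494 = -494 - 27*√551/2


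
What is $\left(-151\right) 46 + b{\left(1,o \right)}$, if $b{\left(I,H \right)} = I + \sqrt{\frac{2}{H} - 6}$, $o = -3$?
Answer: $-6945 + \frac{2 i \sqrt{15}}{3} \approx -6945.0 + 2.582 i$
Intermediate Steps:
$b{\left(I,H \right)} = I + \sqrt{-6 + \frac{2}{H}}$
$\left(-151\right) 46 + b{\left(1,o \right)} = \left(-151\right) 46 + \left(1 + \sqrt{-6 + \frac{2}{-3}}\right) = -6946 + \left(1 + \sqrt{-6 + 2 \left(- \frac{1}{3}\right)}\right) = -6946 + \left(1 + \sqrt{-6 - \frac{2}{3}}\right) = -6946 + \left(1 + \sqrt{- \frac{20}{3}}\right) = -6946 + \left(1 + \frac{2 i \sqrt{15}}{3}\right) = -6945 + \frac{2 i \sqrt{15}}{3}$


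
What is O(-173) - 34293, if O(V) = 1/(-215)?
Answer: -7372996/215 ≈ -34293.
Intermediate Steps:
O(V) = -1/215
O(-173) - 34293 = -1/215 - 34293 = -7372996/215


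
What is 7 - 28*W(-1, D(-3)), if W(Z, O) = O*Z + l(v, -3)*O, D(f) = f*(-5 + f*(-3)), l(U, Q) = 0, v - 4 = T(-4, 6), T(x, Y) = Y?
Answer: -329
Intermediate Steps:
v = 10 (v = 4 + 6 = 10)
D(f) = f*(-5 - 3*f)
W(Z, O) = O*Z (W(Z, O) = O*Z + 0*O = O*Z + 0 = O*Z)
7 - 28*W(-1, D(-3)) = 7 - 28*(-1*(-3)*(5 + 3*(-3)))*(-1) = 7 - 28*(-1*(-3)*(5 - 9))*(-1) = 7 - 28*(-1*(-3)*(-4))*(-1) = 7 - (-336)*(-1) = 7 - 28*12 = 7 - 336 = -329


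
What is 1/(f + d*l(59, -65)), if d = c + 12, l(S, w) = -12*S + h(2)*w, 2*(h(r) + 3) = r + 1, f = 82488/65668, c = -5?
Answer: -32834/140274855 ≈ -0.00023407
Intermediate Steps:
f = 20622/16417 (f = 82488*(1/65668) = 20622/16417 ≈ 1.2561)
h(r) = -5/2 + r/2 (h(r) = -3 + (r + 1)/2 = -3 + (1 + r)/2 = -3 + (½ + r/2) = -5/2 + r/2)
l(S, w) = -12*S - 3*w/2 (l(S, w) = -12*S + (-5/2 + (½)*2)*w = -12*S + (-5/2 + 1)*w = -12*S - 3*w/2)
d = 7 (d = -5 + 12 = 7)
1/(f + d*l(59, -65)) = 1/(20622/16417 + 7*(-12*59 - 3/2*(-65))) = 1/(20622/16417 + 7*(-708 + 195/2)) = 1/(20622/16417 + 7*(-1221/2)) = 1/(20622/16417 - 8547/2) = 1/(-140274855/32834) = -32834/140274855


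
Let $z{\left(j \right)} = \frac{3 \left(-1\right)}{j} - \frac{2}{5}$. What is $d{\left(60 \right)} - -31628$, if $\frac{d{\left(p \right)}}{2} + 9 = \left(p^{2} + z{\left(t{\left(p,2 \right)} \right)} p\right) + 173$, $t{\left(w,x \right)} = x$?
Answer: $38928$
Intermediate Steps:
$z{\left(j \right)} = - \frac{2}{5} - \frac{3}{j}$ ($z{\left(j \right)} = - \frac{3}{j} - \frac{2}{5} = - \frac{2}{5} - \frac{3}{j}$)
$d{\left(p \right)} = 328 + 2 p^{2} - \frac{19 p}{5}$ ($d{\left(p \right)} = -18 + 2 \left(\left(p^{2} + \left(- \frac{2}{5} - \frac{3}{2}\right) p\right) + 173\right) = -18 + 2 \left(\left(p^{2} - \frac{19 p}{10}\right) + 173\right) = -18 + 2 \left(173 + p^{2} - \frac{19 p}{10}\right) = -18 + \left(346 + 2 p^{2} - \frac{19 p}{5}\right) = 328 + 2 p^{2} - \frac{19 p}{5}$)
$d{\left(60 \right)} - -31628 = \left(328 + 2 \cdot 60^{2} - 228\right) - -31628 = \left(328 + 2 \cdot 3600 - 228\right) + 31628 = \left(328 + 7200 - 228\right) + 31628 = 7300 + 31628 = 38928$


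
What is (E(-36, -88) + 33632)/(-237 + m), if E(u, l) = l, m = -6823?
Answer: -8386/1765 ≈ -4.7513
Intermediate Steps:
(E(-36, -88) + 33632)/(-237 + m) = (-88 + 33632)/(-237 - 6823) = 33544/(-7060) = 33544*(-1/7060) = -8386/1765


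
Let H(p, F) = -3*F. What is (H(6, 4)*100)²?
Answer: 1440000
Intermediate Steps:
(H(6, 4)*100)² = (-3*4*100)² = (-12*100)² = (-1200)² = 1440000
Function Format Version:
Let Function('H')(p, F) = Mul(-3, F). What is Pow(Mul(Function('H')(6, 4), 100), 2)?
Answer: 1440000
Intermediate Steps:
Pow(Mul(Function('H')(6, 4), 100), 2) = Pow(Mul(Mul(-3, 4), 100), 2) = Pow(Mul(-12, 100), 2) = Pow(-1200, 2) = 1440000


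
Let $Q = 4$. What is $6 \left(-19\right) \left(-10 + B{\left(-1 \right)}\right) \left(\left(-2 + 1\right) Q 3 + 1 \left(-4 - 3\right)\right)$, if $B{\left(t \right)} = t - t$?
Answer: $-21660$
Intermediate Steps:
$B{\left(t \right)} = 0$
$6 \left(-19\right) \left(-10 + B{\left(-1 \right)}\right) \left(\left(-2 + 1\right) Q 3 + 1 \left(-4 - 3\right)\right) = 6 \left(-19\right) \left(-10 + 0\right) \left(\left(-2 + 1\right) 4 \cdot 3 + 1 \left(-4 - 3\right)\right) = - 114 \left(- 10 \left(\left(-1\right) 12 + 1 \left(-7\right)\right)\right) = - 114 \left(- 10 \left(-12 - 7\right)\right) = - 114 \left(\left(-10\right) \left(-19\right)\right) = \left(-114\right) 190 = -21660$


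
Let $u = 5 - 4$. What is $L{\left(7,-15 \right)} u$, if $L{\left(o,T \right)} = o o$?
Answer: $49$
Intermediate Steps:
$L{\left(o,T \right)} = o^{2}$
$u = 1$
$L{\left(7,-15 \right)} u = 7^{2} \cdot 1 = 49 \cdot 1 = 49$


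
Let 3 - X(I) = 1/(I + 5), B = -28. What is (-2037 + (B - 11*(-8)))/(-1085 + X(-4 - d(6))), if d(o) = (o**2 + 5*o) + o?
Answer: 46789/25607 ≈ 1.8272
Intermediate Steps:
d(o) = o**2 + 6*o
X(I) = 3 - 1/(5 + I) (X(I) = 3 - 1/(I + 5) = 3 - 1/(5 + I))
(-2037 + (B - 11*(-8)))/(-1085 + X(-4 - d(6))) = (-2037 + (-28 - 11*(-8)))/(-1085 + (14 + 3*(-4 - 6*(6 + 6)))/(5 + (-4 - 6*(6 + 6)))) = (-2037 + (-28 + 88))/(-1085 + (14 + 3*(-4 - 6*12))/(5 + (-4 - 6*12))) = (-2037 + 60)/(-1085 + (14 + 3*(-4 - 1*72))/(5 + (-4 - 1*72))) = -1977/(-1085 + (14 + 3*(-4 - 72))/(5 + (-4 - 72))) = -1977/(-1085 + (14 + 3*(-76))/(5 - 76)) = -1977/(-1085 + (14 - 228)/(-71)) = -1977/(-1085 - 1/71*(-214)) = -1977/(-1085 + 214/71) = -1977/(-76821/71) = -1977*(-71/76821) = 46789/25607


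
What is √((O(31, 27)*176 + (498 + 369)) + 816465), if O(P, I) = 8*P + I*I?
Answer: 2*√247321 ≈ 994.63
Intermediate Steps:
O(P, I) = I² + 8*P (O(P, I) = 8*P + I² = I² + 8*P)
√((O(31, 27)*176 + (498 + 369)) + 816465) = √(((27² + 8*31)*176 + (498 + 369)) + 816465) = √(((729 + 248)*176 + 867) + 816465) = √((977*176 + 867) + 816465) = √((171952 + 867) + 816465) = √(172819 + 816465) = √989284 = 2*√247321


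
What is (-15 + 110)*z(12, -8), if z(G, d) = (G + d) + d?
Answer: -380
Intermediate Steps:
z(G, d) = G + 2*d
(-15 + 110)*z(12, -8) = (-15 + 110)*(12 + 2*(-8)) = 95*(12 - 16) = 95*(-4) = -380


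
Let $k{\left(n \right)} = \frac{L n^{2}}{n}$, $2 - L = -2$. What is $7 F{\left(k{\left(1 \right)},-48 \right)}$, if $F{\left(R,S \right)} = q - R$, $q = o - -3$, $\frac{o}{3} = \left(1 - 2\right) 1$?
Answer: $-28$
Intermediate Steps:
$L = 4$ ($L = 2 - -2 = 2 + 2 = 4$)
$o = -3$ ($o = 3 \left(1 - 2\right) 1 = 3 \left(\left(-1\right) 1\right) = 3 \left(-1\right) = -3$)
$q = 0$ ($q = -3 - -3 = -3 + 3 = 0$)
$k{\left(n \right)} = 4 n$ ($k{\left(n \right)} = \frac{4 n^{2}}{n} = 4 n$)
$F{\left(R,S \right)} = - R$ ($F{\left(R,S \right)} = 0 - R = - R$)
$7 F{\left(k{\left(1 \right)},-48 \right)} = 7 \left(- 4 \cdot 1\right) = 7 \left(\left(-1\right) 4\right) = 7 \left(-4\right) = -28$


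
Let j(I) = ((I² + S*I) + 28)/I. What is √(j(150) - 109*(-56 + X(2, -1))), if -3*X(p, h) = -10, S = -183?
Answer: √1284267/15 ≈ 75.550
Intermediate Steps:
X(p, h) = 10/3 (X(p, h) = -⅓*(-10) = 10/3)
j(I) = (28 + I² - 183*I)/I (j(I) = ((I² - 183*I) + 28)/I = (28 + I² - 183*I)/I)
√(j(150) - 109*(-56 + X(2, -1))) = √((-183 + 150 + 28/150) - 109*(-56 + 10/3)) = √((-183 + 150 + 28*(1/150)) - 109*(-158/3)) = √((-183 + 150 + 14/75) + 17222/3) = √(-2461/75 + 17222/3) = √(428089/75) = √1284267/15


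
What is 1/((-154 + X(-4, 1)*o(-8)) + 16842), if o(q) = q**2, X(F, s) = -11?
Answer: 1/15984 ≈ 6.2563e-5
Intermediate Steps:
1/((-154 + X(-4, 1)*o(-8)) + 16842) = 1/((-154 - 11*(-8)**2) + 16842) = 1/((-154 - 11*64) + 16842) = 1/((-154 - 704) + 16842) = 1/(-858 + 16842) = 1/15984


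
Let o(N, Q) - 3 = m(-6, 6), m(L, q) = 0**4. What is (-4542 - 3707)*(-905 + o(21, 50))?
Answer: 7440598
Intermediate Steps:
m(L, q) = 0
o(N, Q) = 3 (o(N, Q) = 3 + 0 = 3)
(-4542 - 3707)*(-905 + o(21, 50)) = (-4542 - 3707)*(-905 + 3) = -8249*(-902) = 7440598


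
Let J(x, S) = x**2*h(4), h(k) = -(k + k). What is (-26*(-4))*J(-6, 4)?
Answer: -29952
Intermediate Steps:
h(k) = -2*k
J(x, S) = -8*x**2 (J(x, S) = x**2*(-2*4) = x**2*(-8) = -8*x**2)
(-26*(-4))*J(-6, 4) = (-26*(-4))*(-8*(-6)**2) = 104*(-8*36) = 104*(-288) = -29952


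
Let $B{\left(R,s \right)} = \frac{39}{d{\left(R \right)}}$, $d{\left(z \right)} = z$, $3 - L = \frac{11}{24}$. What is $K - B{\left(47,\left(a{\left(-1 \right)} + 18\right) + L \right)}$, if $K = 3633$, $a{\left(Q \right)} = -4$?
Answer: $\frac{170712}{47} \approx 3632.2$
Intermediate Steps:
$L = \frac{61}{24}$ ($L = 3 - \frac{11}{24} = \frac{61}{24} \approx 2.5417$)
$B{\left(R,s \right)} = \frac{39}{R}$
$K - B{\left(47,\left(a{\left(-1 \right)} + 18\right) + L \right)} = 3633 - \frac{39}{47} = \frac{170712}{47}$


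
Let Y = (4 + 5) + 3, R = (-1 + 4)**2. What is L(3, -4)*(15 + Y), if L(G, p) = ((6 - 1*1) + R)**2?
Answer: 5292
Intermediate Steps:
R = 9 (R = 3**2 = 9)
Y = 12 (Y = 9 + 3 = 12)
L(G, p) = 196 (L(G, p) = ((6 - 1*1) + 9)**2 = ((6 - 1) + 9)**2 = (5 + 9)**2 = 14**2 = 196)
L(3, -4)*(15 + Y) = 196*(15 + 12) = 196*27 = 5292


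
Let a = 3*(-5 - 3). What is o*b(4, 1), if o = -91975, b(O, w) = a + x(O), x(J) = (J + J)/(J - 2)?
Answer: 1839500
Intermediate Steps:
x(J) = 2*J/(-2 + J) (x(J) = (2*J)/(-2 + J) = 2*J/(-2 + J))
a = -24 (a = 3*(-8) = -24)
b(O, w) = -24 + 2*O/(-2 + O)
o*b(4, 1) = -183950*(24 - 11*4)/(-2 + 4) = -183950*(24 - 44)/2 = -183950*(-20)/2 = -91975*(-20) = 1839500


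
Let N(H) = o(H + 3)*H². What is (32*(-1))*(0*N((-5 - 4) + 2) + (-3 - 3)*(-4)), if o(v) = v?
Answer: -768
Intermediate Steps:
N(H) = H²*(3 + H) (N(H) = (H + 3)*H² = (3 + H)*H² = H²*(3 + H))
(32*(-1))*(0*N((-5 - 4) + 2) + (-3 - 3)*(-4)) = (32*(-1))*(0*(((-5 - 4) + 2)²*(3 + ((-5 - 4) + 2))) + (-3 - 3)*(-4)) = -32*(0*((-9 + 2)²*(3 + (-9 + 2))) - 6*(-4)) = -32*(0*((-7)²*(3 - 7)) + 24) = -32*(0*(49*(-4)) + 24) = -32*(0*(-196) + 24) = -32*(0 + 24) = -32*24 = -768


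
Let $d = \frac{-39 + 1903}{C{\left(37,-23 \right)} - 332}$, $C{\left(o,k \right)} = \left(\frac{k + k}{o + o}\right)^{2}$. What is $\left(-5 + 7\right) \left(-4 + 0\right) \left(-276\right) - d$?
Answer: $\frac{1004937448}{453979} \approx 2213.6$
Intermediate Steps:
$C{\left(o,k \right)} = \frac{k^{2}}{o^{2}}$ ($C{\left(o,k \right)} = \left(\frac{2 k}{2 o}\right)^{2} = \left(2 k \frac{1}{2 o}\right)^{2} = \left(\frac{k}{o}\right)^{2} = \frac{k^{2}}{o^{2}}$)
$d = - \frac{2551816}{453979}$ ($d = \frac{-39 + 1903}{\frac{\left(-23\right)^{2}}{1369} - 332} = \frac{1864}{529 \cdot \frac{1}{1369} - 332} = \frac{1864}{\frac{529}{1369} - 332} = \frac{1864}{- \frac{453979}{1369}} = 1864 \left(- \frac{1369}{453979}\right) = - \frac{2551816}{453979} \approx -5.621$)
$\left(-5 + 7\right) \left(-4 + 0\right) \left(-276\right) - d = \left(-5 + 7\right) \left(-4 + 0\right) \left(-276\right) - - \frac{2551816}{453979} = 2 \left(-4\right) \left(-276\right) + \frac{2551816}{453979} = \left(-8\right) \left(-276\right) + \frac{2551816}{453979} = 2208 + \frac{2551816}{453979} = \frac{1004937448}{453979}$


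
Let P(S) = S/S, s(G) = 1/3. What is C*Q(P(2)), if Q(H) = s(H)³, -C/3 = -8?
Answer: 8/9 ≈ 0.88889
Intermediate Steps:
C = 24 (C = -3*(-8) = 24)
s(G) = ⅓
P(S) = 1
Q(H) = 1/27 (Q(H) = (⅓)³ = 1/27)
C*Q(P(2)) = 24*(1/27) = 8/9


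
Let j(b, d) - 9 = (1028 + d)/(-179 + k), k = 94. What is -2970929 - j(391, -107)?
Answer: -252528809/85 ≈ -2.9709e+6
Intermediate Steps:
j(b, d) = -263/85 - d/85 (j(b, d) = 9 + (1028 + d)/(-179 + 94) = 9 + (1028 + d)/(-85) = 9 + (1028 + d)*(-1/85) = 9 + (-1028/85 - d/85) = -263/85 - d/85)
-2970929 - j(391, -107) = -2970929 - (-263/85 - 1/85*(-107)) = -2970929 - (-263/85 + 107/85) = -2970929 - 1*(-156/85) = -2970929 + 156/85 = -252528809/85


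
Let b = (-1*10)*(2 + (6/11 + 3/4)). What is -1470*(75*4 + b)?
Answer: -4318125/11 ≈ -3.9256e+5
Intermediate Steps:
b = -725/22 (b = -10*(2 + (6*(1/11) + 3*(1/4))) = -10*(2 + (6/11 + 3/4)) = -10*(2 + 57/44) = -10*145/44 = -725/22 ≈ -32.955)
-1470*(75*4 + b) = -1470*(75*4 - 725/22) = -1470*(300 - 725/22) = -1470*5875/22 = -4318125/11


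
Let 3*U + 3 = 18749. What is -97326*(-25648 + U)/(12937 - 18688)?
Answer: -629353172/1917 ≈ -3.2830e+5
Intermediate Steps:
U = 18746/3 (U = -1 + (⅓)*18749 = -1 + 18749/3 = 18746/3 ≈ 6248.7)
-97326*(-25648 + U)/(12937 - 18688) = -97326*(-25648 + 18746/3)/(12937 - 18688) = -97326/((-5751/(-58198/3))) = -97326/((-5751*(-3/58198))) = -97326/17253/58198 = -97326*58198/17253 = -629353172/1917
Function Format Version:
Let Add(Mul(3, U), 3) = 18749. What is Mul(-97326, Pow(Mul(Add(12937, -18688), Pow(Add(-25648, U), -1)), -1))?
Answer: Rational(-629353172, 1917) ≈ -3.2830e+5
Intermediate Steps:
U = Rational(18746, 3) (U = Add(-1, Mul(Rational(1, 3), 18749)) = Add(-1, Rational(18749, 3)) = Rational(18746, 3) ≈ 6248.7)
Mul(-97326, Pow(Mul(Add(12937, -18688), Pow(Add(-25648, U), -1)), -1)) = Mul(-97326, Pow(Mul(Add(12937, -18688), Pow(Add(-25648, Rational(18746, 3)), -1)), -1)) = Mul(-97326, Pow(Mul(-5751, Pow(Rational(-58198, 3), -1)), -1)) = Mul(-97326, Pow(Mul(-5751, Rational(-3, 58198)), -1)) = Mul(-97326, Pow(Rational(17253, 58198), -1)) = Mul(-97326, Rational(58198, 17253)) = Rational(-629353172, 1917)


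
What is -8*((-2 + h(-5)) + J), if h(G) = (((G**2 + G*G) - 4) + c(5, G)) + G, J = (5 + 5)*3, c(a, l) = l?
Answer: -512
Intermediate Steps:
J = 30 (J = 10*3 = 30)
h(G) = -4 + 2*G + 2*G**2 (h(G) = (((G**2 + G*G) - 4) + G) + G = (((G**2 + G**2) - 4) + G) + G = ((2*G**2 - 4) + G) + G = ((-4 + 2*G**2) + G) + G = (-4 + G + 2*G**2) + G = -4 + 2*G + 2*G**2)
-8*((-2 + h(-5)) + J) = -8*((-2 + (-4 + 2*(-5) + 2*(-5)**2)) + 30) = -8*((-2 + (-4 - 10 + 2*25)) + 30) = -8*((-2 + (-4 - 10 + 50)) + 30) = -8*((-2 + 36) + 30) = -8*(34 + 30) = -8*64 = -512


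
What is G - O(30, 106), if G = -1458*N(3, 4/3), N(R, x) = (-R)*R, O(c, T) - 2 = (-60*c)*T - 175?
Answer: 204095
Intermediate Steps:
O(c, T) = -173 - 60*T*c (O(c, T) = 2 + ((-60*c)*T - 175) = 2 + (-60*T*c - 175) = 2 + (-175 - 60*T*c) = -173 - 60*T*c)
N(R, x) = -R²
G = 13122 (G = -(-1458)*3² = -(-1458)*9 = -1458*(-9) = 13122)
G - O(30, 106) = 13122 - (-173 - 60*106*30) = 13122 - (-173 - 190800) = 13122 - 1*(-190973) = 13122 + 190973 = 204095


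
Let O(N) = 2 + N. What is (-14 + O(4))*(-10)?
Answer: 80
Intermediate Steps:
(-14 + O(4))*(-10) = (-14 + (2 + 4))*(-10) = (-14 + 6)*(-10) = -8*(-10) = 80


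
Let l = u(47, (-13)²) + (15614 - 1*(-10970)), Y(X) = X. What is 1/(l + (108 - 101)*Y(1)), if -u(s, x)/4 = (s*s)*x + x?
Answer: -1/1467369 ≈ -6.8149e-7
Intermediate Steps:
u(s, x) = -4*x - 4*x*s² (u(s, x) = -4*((s*s)*x + x) = -4*(s²*x + x) = -4*(x*s² + x) = -4*(x + x*s²) = -4*x - 4*x*s²)
l = -1467376 (l = -4*(-13)²*(1 + 47²) + (15614 - 1*(-10970)) = -4*169*(1 + 2209) + (15614 + 10970) = -4*169*2210 + 26584 = -1493960 + 26584 = -1467376)
1/(l + (108 - 101)*Y(1)) = 1/(-1467376 + (108 - 101)*1) = 1/(-1467376 + 7*1) = 1/(-1467376 + 7) = 1/(-1467369) = -1/1467369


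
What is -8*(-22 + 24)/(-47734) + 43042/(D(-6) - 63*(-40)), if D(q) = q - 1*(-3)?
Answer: 1027303550/60073239 ≈ 17.101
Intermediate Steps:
D(q) = 3 + q (D(q) = q + 3 = 3 + q)
-8*(-22 + 24)/(-47734) + 43042/(D(-6) - 63*(-40)) = -8*(-22 + 24)/(-47734) + 43042/((3 - 6) - 63*(-40)) = -8*2*(-1/47734) + 43042/(-3 + 2520) = -16*(-1/47734) + 43042/2517 = 8/23867 + 43042*(1/2517) = 8/23867 + 43042/2517 = 1027303550/60073239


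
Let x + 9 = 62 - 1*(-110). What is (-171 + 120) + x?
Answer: 112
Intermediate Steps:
x = 163 (x = -9 + (62 - 1*(-110)) = -9 + (62 + 110) = -9 + 172 = 163)
(-171 + 120) + x = (-171 + 120) + 163 = -51 + 163 = 112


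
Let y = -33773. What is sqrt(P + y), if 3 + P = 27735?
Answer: I*sqrt(6041) ≈ 77.724*I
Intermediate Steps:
P = 27732 (P = -3 + 27735 = 27732)
sqrt(P + y) = sqrt(27732 - 33773) = sqrt(-6041) = I*sqrt(6041)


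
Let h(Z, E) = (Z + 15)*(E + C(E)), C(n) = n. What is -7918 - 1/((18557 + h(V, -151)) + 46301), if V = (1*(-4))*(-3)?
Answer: -448982273/56704 ≈ -7918.0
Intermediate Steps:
V = 12 (V = -4*(-3) = 12)
h(Z, E) = 2*E*(15 + Z) (h(Z, E) = (Z + 15)*(E + E) = (15 + Z)*(2*E) = 2*E*(15 + Z))
-7918 - 1/((18557 + h(V, -151)) + 46301) = -7918 - 1/((18557 + 2*(-151)*(15 + 12)) + 46301) = -7918 - 1/((18557 + 2*(-151)*27) + 46301) = -7918 - 1/((18557 - 8154) + 46301) = -7918 - 1/(10403 + 46301) = -7918 - 1/56704 = -448982273/56704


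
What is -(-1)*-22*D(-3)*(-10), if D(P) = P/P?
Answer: 220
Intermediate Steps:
D(P) = 1
-(-1)*-22*D(-3)*(-10) = -(-1)*-22*1*(-10) = -(-1)*(-22*(-10)) = -(-1)*220 = -1*(-220) = 220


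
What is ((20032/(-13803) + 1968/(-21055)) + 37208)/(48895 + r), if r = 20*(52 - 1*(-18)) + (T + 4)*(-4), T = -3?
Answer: 10813020577256/14615679300015 ≈ 0.73982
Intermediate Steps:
r = 1396 (r = 20*(52 - 1*(-18)) + (-3 + 4)*(-4) = 20*(52 + 18) + 1*(-4) = 20*70 - 4 = 1400 - 4 = 1396)
((20032/(-13803) + 1968/(-21055)) + 37208)/(48895 + r) = ((20032/(-13803) + 1968/(-21055)) + 37208)/(48895 + 1396) = ((20032*(-1/13803) + 1968*(-1/21055)) + 37208)/50291 = ((-20032/13803 - 1968/21055) + 37208)*(1/50291) = (-448938064/290622165 + 37208)*(1/50291) = (10813020577256/290622165)*(1/50291) = 10813020577256/14615679300015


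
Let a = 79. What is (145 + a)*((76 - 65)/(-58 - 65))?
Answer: -2464/123 ≈ -20.033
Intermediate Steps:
(145 + a)*((76 - 65)/(-58 - 65)) = (145 + 79)*((76 - 65)/(-58 - 65)) = 224*(11/(-123)) = 224*(11*(-1/123)) = 224*(-11/123) = -2464/123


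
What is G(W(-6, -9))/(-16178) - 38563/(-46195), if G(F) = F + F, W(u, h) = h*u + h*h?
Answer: 305699782/373671355 ≈ 0.81810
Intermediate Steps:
W(u, h) = h² + h*u (W(u, h) = h*u + h² = h² + h*u)
G(F) = 2*F
G(W(-6, -9))/(-16178) - 38563/(-46195) = (2*(-9*(-9 - 6)))/(-16178) - 38563/(-46195) = (2*(-9*(-15)))*(-1/16178) - 38563*(-1/46195) = (2*135)*(-1/16178) + 38563/46195 = 270*(-1/16178) + 38563/46195 = -135/8089 + 38563/46195 = 305699782/373671355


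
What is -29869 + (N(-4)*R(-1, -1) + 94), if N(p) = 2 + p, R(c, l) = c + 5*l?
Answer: -29763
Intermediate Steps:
-29869 + (N(-4)*R(-1, -1) + 94) = -29869 + ((2 - 4)*(-1 + 5*(-1)) + 94) = -29869 + (-2*(-1 - 5) + 94) = -29869 + (-2*(-6) + 94) = -29869 + (12 + 94) = -29869 + 106 = -29763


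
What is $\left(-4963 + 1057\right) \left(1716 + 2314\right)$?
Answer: $-15741180$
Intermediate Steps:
$\left(-4963 + 1057\right) \left(1716 + 2314\right) = \left(-3906\right) 4030 = -15741180$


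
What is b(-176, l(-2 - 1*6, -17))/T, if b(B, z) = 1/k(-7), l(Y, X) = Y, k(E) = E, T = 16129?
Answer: -1/112903 ≈ -8.8572e-6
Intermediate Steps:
b(B, z) = -⅐ (b(B, z) = 1/(-7) = -⅐)
b(-176, l(-2 - 1*6, -17))/T = -⅐/16129 = -⅐*1/16129 = -1/112903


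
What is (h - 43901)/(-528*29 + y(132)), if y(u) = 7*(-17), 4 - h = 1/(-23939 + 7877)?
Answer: 705073613/247852722 ≈ 2.8447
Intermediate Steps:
h = 64249/16062 (h = 4 - 1/(-23939 + 7877) = 4 - 1/(-16062) = 4 - 1*(-1/16062) = 4 + 1/16062 = 64249/16062 ≈ 4.0001)
y(u) = -119
(h - 43901)/(-528*29 + y(132)) = (64249/16062 - 43901)/(-528*29 - 119) = -705073613/(16062*(-15312 - 119)) = -705073613/16062/(-15431) = -705073613/16062*(-1/15431) = 705073613/247852722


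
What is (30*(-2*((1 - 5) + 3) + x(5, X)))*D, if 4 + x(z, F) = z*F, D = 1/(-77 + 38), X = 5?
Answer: -230/13 ≈ -17.692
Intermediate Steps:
D = -1/39 (D = 1/(-39) = -1/39 ≈ -0.025641)
x(z, F) = -4 + F*z (x(z, F) = -4 + z*F = -4 + F*z)
(30*(-2*((1 - 5) + 3) + x(5, X)))*D = (30*(-2*((1 - 5) + 3) + (-4 + 5*5)))*(-1/39) = (30*(-2*(-4 + 3) + (-4 + 25)))*(-1/39) = (30*(-2*(-1) + 21))*(-1/39) = (30*(2 + 21))*(-1/39) = (30*23)*(-1/39) = 690*(-1/39) = -230/13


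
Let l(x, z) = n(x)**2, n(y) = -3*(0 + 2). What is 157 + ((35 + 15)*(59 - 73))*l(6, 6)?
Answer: -25043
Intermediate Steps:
n(y) = -6 (n(y) = -3*2 = -6)
l(x, z) = 36 (l(x, z) = (-6)**2 = 36)
157 + ((35 + 15)*(59 - 73))*l(6, 6) = 157 + ((35 + 15)*(59 - 73))*36 = 157 + (50*(-14))*36 = 157 - 700*36 = 157 - 25200 = -25043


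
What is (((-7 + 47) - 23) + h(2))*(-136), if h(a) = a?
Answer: -2584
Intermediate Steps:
(((-7 + 47) - 23) + h(2))*(-136) = (((-7 + 47) - 23) + 2)*(-136) = ((40 - 23) + 2)*(-136) = (17 + 2)*(-136) = 19*(-136) = -2584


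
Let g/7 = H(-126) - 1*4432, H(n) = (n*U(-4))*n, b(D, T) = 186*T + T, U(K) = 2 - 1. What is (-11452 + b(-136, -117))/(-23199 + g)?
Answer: -33331/56909 ≈ -0.58569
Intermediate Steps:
U(K) = 1
b(D, T) = 187*T
H(n) = n² (H(n) = (n*1)*n = n*n = n²)
g = 80108 (g = 7*((-126)² - 1*4432) = 7*(15876 - 4432) = 7*11444 = 80108)
(-11452 + b(-136, -117))/(-23199 + g) = (-11452 + 187*(-117))/(-23199 + 80108) = (-11452 - 21879)/56909 = -33331*1/56909 = -33331/56909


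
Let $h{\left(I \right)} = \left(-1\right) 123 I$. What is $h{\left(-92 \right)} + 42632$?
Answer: $53948$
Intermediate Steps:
$h{\left(I \right)} = - 123 I$
$h{\left(-92 \right)} + 42632 = \left(-123\right) \left(-92\right) + 42632 = 11316 + 42632 = 53948$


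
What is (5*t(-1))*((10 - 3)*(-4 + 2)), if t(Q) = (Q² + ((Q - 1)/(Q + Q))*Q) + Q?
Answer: 70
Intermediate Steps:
t(Q) = -½ + Q² + 3*Q/2 (t(Q) = (Q² + ((-1 + Q)/((2*Q)))*Q) + Q = (Q² + ((-1 + Q)*(1/(2*Q)))*Q) + Q = (Q² + ((-1 + Q)/(2*Q))*Q) + Q = (Q² + (-½ + Q/2)) + Q = (-½ + Q² + Q/2) + Q = -½ + Q² + 3*Q/2)
(5*t(-1))*((10 - 3)*(-4 + 2)) = (5*(-½ + (-1)² + (3/2)*(-1)))*((10 - 3)*(-4 + 2)) = (5*(-½ + 1 - 3/2))*(7*(-2)) = (5*(-1))*(-14) = -5*(-14) = 70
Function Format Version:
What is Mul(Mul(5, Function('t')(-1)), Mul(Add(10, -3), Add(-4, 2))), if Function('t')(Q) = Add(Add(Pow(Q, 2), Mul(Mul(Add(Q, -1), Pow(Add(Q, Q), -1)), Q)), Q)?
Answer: 70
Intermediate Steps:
Function('t')(Q) = Add(Rational(-1, 2), Pow(Q, 2), Mul(Rational(3, 2), Q)) (Function('t')(Q) = Add(Add(Pow(Q, 2), Mul(Mul(Add(-1, Q), Pow(Mul(2, Q), -1)), Q)), Q) = Add(Add(Pow(Q, 2), Mul(Mul(Add(-1, Q), Mul(Rational(1, 2), Pow(Q, -1))), Q)), Q) = Add(Add(Pow(Q, 2), Mul(Mul(Rational(1, 2), Pow(Q, -1), Add(-1, Q)), Q)), Q) = Add(Add(Pow(Q, 2), Add(Rational(-1, 2), Mul(Rational(1, 2), Q))), Q) = Add(Add(Rational(-1, 2), Pow(Q, 2), Mul(Rational(1, 2), Q)), Q) = Add(Rational(-1, 2), Pow(Q, 2), Mul(Rational(3, 2), Q)))
Mul(Mul(5, Function('t')(-1)), Mul(Add(10, -3), Add(-4, 2))) = Mul(Mul(5, Add(Rational(-1, 2), Pow(-1, 2), Mul(Rational(3, 2), -1))), Mul(Add(10, -3), Add(-4, 2))) = Mul(Mul(5, Add(Rational(-1, 2), 1, Rational(-3, 2))), Mul(7, -2)) = Mul(Mul(5, -1), -14) = Mul(-5, -14) = 70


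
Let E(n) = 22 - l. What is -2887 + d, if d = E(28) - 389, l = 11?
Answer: -3265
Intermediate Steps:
E(n) = 11 (E(n) = 22 - 1*11 = 22 - 11 = 11)
d = -378 (d = 11 - 389 = -378)
-2887 + d = -2887 - 378 = -3265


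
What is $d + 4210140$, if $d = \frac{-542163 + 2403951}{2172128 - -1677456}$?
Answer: $\frac{4051822360887}{962396} \approx 4.2101 \cdot 10^{6}$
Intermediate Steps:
$d = \frac{465447}{962396}$ ($d = \frac{1861788}{2172128 + 1677456} = \frac{1861788}{3849584} = 1861788 \cdot \frac{1}{3849584} = \frac{465447}{962396} \approx 0.48363$)
$d + 4210140 = \frac{465447}{962396} + 4210140 = \frac{4051822360887}{962396}$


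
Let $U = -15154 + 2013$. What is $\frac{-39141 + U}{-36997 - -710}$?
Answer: $\frac{52282}{36287} \approx 1.4408$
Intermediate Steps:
$U = -13141$
$\frac{-39141 + U}{-36997 - -710} = \frac{-39141 - 13141}{-36997 - -710} = - \frac{52282}{-36997 + \left(-2243 + 2953\right)} = - \frac{52282}{-36997 + 710} = - \frac{52282}{-36287} = \left(-52282\right) \left(- \frac{1}{36287}\right) = \frac{52282}{36287}$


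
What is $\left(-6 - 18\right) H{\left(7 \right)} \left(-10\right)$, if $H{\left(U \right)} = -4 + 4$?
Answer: $0$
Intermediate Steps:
$H{\left(U \right)} = 0$
$\left(-6 - 18\right) H{\left(7 \right)} \left(-10\right) = \left(-6 - 18\right) 0 \left(-10\right) = \left(-24\right) 0 \left(-10\right) = 0 \left(-10\right) = 0$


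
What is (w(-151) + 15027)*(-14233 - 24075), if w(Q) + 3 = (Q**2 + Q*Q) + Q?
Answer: -2316676300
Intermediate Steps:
w(Q) = -3 + Q + 2*Q**2 (w(Q) = -3 + ((Q**2 + Q*Q) + Q) = -3 + ((Q**2 + Q**2) + Q) = -3 + (2*Q**2 + Q) = -3 + (Q + 2*Q**2) = -3 + Q + 2*Q**2)
(w(-151) + 15027)*(-14233 - 24075) = ((-3 - 151 + 2*(-151)**2) + 15027)*(-14233 - 24075) = ((-3 - 151 + 2*22801) + 15027)*(-38308) = ((-3 - 151 + 45602) + 15027)*(-38308) = (45448 + 15027)*(-38308) = 60475*(-38308) = -2316676300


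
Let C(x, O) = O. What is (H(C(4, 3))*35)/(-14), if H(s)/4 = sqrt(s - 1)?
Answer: -10*sqrt(2) ≈ -14.142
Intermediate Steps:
H(s) = 4*sqrt(-1 + s) (H(s) = 4*sqrt(s - 1) = 4*sqrt(-1 + s))
(H(C(4, 3))*35)/(-14) = ((4*sqrt(-1 + 3))*35)/(-14) = ((4*sqrt(2))*35)*(-1/14) = (140*sqrt(2))*(-1/14) = -10*sqrt(2)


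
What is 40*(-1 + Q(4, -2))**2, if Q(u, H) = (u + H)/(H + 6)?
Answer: 10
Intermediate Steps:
Q(u, H) = (H + u)/(6 + H)
40*(-1 + Q(4, -2))**2 = 40*(-1 + (-2 + 4)/(6 - 2))**2 = 40*(-1 + 2/4)**2 = 40*(-1 + (1/4)*2)**2 = 40*(-1 + 1/2)**2 = 40*(-1/2)**2 = 40*(1/4) = 10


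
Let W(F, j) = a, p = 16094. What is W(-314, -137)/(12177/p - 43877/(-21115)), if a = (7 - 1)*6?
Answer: 12233693160/963273793 ≈ 12.700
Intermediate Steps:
a = 36 (a = 6*6 = 36)
W(F, j) = 36
W(-314, -137)/(12177/p - 43877/(-21115)) = 36/(12177/16094 - 43877/(-21115)) = 36/(12177*(1/16094) - 43877*(-1/21115)) = 36/(12177/16094 + 43877/21115) = 36/(963273793/339824810) = 36*(339824810/963273793) = 12233693160/963273793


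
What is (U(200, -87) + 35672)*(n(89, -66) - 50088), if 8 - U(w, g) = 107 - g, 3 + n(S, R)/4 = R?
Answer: -1787216904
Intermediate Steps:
n(S, R) = -12 + 4*R
U(w, g) = -99 + g (U(w, g) = 8 - (107 - g) = 8 + (-107 + g) = -99 + g)
(U(200, -87) + 35672)*(n(89, -66) - 50088) = ((-99 - 87) + 35672)*((-12 + 4*(-66)) - 50088) = (-186 + 35672)*((-12 - 264) - 50088) = 35486*(-276 - 50088) = 35486*(-50364) = -1787216904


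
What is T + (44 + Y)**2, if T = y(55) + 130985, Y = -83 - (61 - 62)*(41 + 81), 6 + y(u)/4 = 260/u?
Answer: 1516558/11 ≈ 1.3787e+5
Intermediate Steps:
y(u) = -24 + 1040/u (y(u) = -24 + 4*(260/u) = -24 + 1040/u)
Y = 39 (Y = -83 - (-1)*122 = -83 - 1*(-122) = -83 + 122 = 39)
T = 1440779/11 (T = (-24 + 1040/55) + 130985 = (-24 + 1040*(1/55)) + 130985 = (-24 + 208/11) + 130985 = -56/11 + 130985 = 1440779/11 ≈ 1.3098e+5)
T + (44 + Y)**2 = 1440779/11 + (44 + 39)**2 = 1440779/11 + 83**2 = 1440779/11 + 6889 = 1516558/11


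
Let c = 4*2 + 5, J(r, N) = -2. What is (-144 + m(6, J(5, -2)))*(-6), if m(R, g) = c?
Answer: 786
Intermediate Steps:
c = 13 (c = 8 + 5 = 13)
m(R, g) = 13
(-144 + m(6, J(5, -2)))*(-6) = (-144 + 13)*(-6) = -131*(-6) = 786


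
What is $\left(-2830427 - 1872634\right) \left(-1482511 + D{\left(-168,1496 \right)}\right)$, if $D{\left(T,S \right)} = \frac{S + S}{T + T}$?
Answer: $\frac{48806670820666}{7} \approx 6.9724 \cdot 10^{12}$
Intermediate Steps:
$D{\left(T,S \right)} = \frac{S}{T}$ ($D{\left(T,S \right)} = \frac{2 S}{2 T} = 2 S \frac{1}{2 T} = \frac{S}{T}$)
$\left(-2830427 - 1872634\right) \left(-1482511 + D{\left(-168,1496 \right)}\right) = \left(-2830427 - 1872634\right) \left(-1482511 + \frac{1496}{-168}\right) = - 4703061 \left(-1482511 + 1496 \left(- \frac{1}{168}\right)\right) = - 4703061 \left(-1482511 - \frac{187}{21}\right) = \left(-4703061\right) \left(- \frac{31132918}{21}\right) = \frac{48806670820666}{7}$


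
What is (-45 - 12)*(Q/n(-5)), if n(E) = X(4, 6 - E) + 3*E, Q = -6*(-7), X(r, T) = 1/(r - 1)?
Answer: 3591/22 ≈ 163.23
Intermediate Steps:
X(r, T) = 1/(-1 + r)
Q = 42
n(E) = ⅓ + 3*E (n(E) = 1/(-1 + 4) + 3*E = 1/3 + 3*E = ⅓ + 3*E)
(-45 - 12)*(Q/n(-5)) = (-45 - 12)*(42/(⅓ + 3*(-5))) = -2394/(⅓ - 15) = -2394/(-44/3) = -2394*(-3)/44 = -57*(-63/22) = 3591/22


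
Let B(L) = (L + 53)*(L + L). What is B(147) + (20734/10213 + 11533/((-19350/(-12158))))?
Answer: 932328354463/14115825 ≈ 66049.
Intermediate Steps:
B(L) = 2*L*(53 + L) (B(L) = (53 + L)*(2*L) = 2*L*(53 + L))
B(147) + (20734/10213 + 11533/((-19350/(-12158)))) = 2*147*(53 + 147) + (20734/10213 + 11533/((-19350/(-12158)))) = 2*147*200 + (20734*(1/10213) + 11533/((-19350*(-1/12158)))) = 58800 + (2962/1459 + 11533/(9675/6079)) = 58800 + (2962/1459 + 11533*(6079/9675)) = 58800 + (2962/1459 + 70109107/9675) = 58800 + 102317844463/14115825 = 932328354463/14115825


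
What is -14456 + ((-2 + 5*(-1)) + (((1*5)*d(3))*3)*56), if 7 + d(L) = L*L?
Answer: -12783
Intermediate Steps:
d(L) = -7 + L² (d(L) = -7 + L*L = -7 + L²)
-14456 + ((-2 + 5*(-1)) + (((1*5)*d(3))*3)*56) = -14456 + ((-2 + 5*(-1)) + (((1*5)*(-7 + 3²))*3)*56) = -14456 + ((-2 - 5) + ((5*(-7 + 9))*3)*56) = -14456 + (-7 + ((5*2)*3)*56) = -14456 + (-7 + (10*3)*56) = -14456 + (-7 + 30*56) = -14456 + (-7 + 1680) = -14456 + 1673 = -12783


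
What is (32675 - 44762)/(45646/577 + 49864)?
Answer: -6974199/28817174 ≈ -0.24202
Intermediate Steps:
(32675 - 44762)/(45646/577 + 49864) = -12087/(45646*(1/577) + 49864) = -12087/(45646/577 + 49864) = -12087/28817174/577 = -12087*577/28817174 = -6974199/28817174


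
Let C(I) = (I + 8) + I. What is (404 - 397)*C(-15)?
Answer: -154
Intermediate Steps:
C(I) = 8 + 2*I (C(I) = (8 + I) + I = 8 + 2*I)
(404 - 397)*C(-15) = (404 - 397)*(8 + 2*(-15)) = 7*(8 - 30) = 7*(-22) = -154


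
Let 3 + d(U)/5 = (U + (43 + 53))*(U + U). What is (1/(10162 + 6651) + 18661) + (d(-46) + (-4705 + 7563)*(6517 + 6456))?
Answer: 623299606241/16813 ≈ 3.7073e+7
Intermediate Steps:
d(U) = -15 + 10*U*(96 + U) (d(U) = -15 + 5*((U + (43 + 53))*(U + U)) = -15 + 5*((U + 96)*(2*U)) = -15 + 5*((96 + U)*(2*U)) = -15 + 5*(2*U*(96 + U)) = -15 + 10*U*(96 + U))
(1/(10162 + 6651) + 18661) + (d(-46) + (-4705 + 7563)*(6517 + 6456)) = (1/(10162 + 6651) + 18661) + ((-15 + 10*(-46)² + 960*(-46)) + (-4705 + 7563)*(6517 + 6456)) = (1/16813 + 18661) + ((-15 + 10*2116 - 44160) + 2858*12973) = (1/16813 + 18661) + ((-15 + 21160 - 44160) + 37076834) = 313747394/16813 + (-23015 + 37076834) = 313747394/16813 + 37053819 = 623299606241/16813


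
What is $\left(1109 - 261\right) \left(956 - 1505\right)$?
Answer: $-465552$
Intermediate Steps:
$\left(1109 - 261\right) \left(956 - 1505\right) = 848 \left(-549\right) = -465552$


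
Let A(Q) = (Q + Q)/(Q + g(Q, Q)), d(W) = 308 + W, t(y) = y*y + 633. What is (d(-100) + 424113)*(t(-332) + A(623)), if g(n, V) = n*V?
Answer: 14676153790585/312 ≈ 4.7039e+10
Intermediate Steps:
t(y) = 633 + y² (t(y) = y² + 633 = 633 + y²)
g(n, V) = V*n
A(Q) = 2*Q/(Q + Q²) (A(Q) = (Q + Q)/(Q + Q*Q) = (2*Q)/(Q + Q²) = 2*Q/(Q + Q²))
(d(-100) + 424113)*(t(-332) + A(623)) = ((308 - 100) + 424113)*((633 + (-332)²) + 2/(1 + 623)) = (208 + 424113)*((633 + 110224) + 2/624) = 424321*(110857 + 2*(1/624)) = 424321*(110857 + 1/312) = 424321*(34587385/312) = 14676153790585/312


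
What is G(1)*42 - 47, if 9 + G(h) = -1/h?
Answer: -467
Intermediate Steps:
G(h) = -9 - 1/h
G(1)*42 - 47 = (-9 - 1/1)*42 - 47 = (-9 - 1*1)*42 - 47 = (-9 - 1)*42 - 47 = -10*42 - 47 = -420 - 47 = -467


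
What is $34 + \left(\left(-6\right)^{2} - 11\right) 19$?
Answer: $509$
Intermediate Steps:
$34 + \left(\left(-6\right)^{2} - 11\right) 19 = 34 + \left(36 - 11\right) 19 = 34 + 25 \cdot 19 = 34 + 475 = 509$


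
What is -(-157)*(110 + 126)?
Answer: 37052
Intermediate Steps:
-(-157)*(110 + 126) = -(-157)*236 = -1*(-37052) = 37052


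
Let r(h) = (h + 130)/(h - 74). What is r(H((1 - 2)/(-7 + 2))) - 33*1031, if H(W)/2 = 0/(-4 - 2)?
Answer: -1258916/37 ≈ -34025.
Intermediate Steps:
H(W) = 0 (H(W) = 2*(0/(-4 - 2)) = 2*(0/(-6)) = 2*(-⅙*0) = 2*0 = 0)
r(h) = (130 + h)/(-74 + h)
r(H((1 - 2)/(-7 + 2))) - 33*1031 = (130 + 0)/(-74 + 0) - 33*1031 = 130/(-74) - 34023 = -1/74*130 - 34023 = -65/37 - 34023 = -1258916/37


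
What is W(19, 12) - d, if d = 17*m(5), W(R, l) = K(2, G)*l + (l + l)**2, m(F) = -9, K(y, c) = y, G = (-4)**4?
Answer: 753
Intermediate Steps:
G = 256
W(R, l) = 2*l + 4*l**2 (W(R, l) = 2*l + (l + l)**2 = 2*l + (2*l)**2 = 2*l + 4*l**2)
d = -153 (d = 17*(-9) = -153)
W(19, 12) - d = 2*12*(1 + 2*12) - 1*(-153) = 2*12*(1 + 24) + 153 = 2*12*25 + 153 = 600 + 153 = 753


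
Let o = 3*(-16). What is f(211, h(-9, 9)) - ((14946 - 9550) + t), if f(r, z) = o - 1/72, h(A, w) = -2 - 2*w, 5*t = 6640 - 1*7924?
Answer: -1867397/360 ≈ -5187.2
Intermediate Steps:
t = -1284/5 (t = (6640 - 1*7924)/5 = (6640 - 7924)/5 = (⅕)*(-1284) = -1284/5 ≈ -256.80)
o = -48
f(r, z) = -3457/72 (f(r, z) = -48 - 1/72 = -3457/72)
f(211, h(-9, 9)) - ((14946 - 9550) + t) = -3457/72 - ((14946 - 9550) - 1284/5) = -3457/72 - (5396 - 1284/5) = -3457/72 - 1*25696/5 = -3457/72 - 25696/5 = -1867397/360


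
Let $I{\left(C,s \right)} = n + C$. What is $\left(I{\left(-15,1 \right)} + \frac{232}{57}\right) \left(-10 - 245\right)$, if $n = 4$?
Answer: $\frac{33575}{19} \approx 1767.1$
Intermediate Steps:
$I{\left(C,s \right)} = 4 + C$
$\left(I{\left(-15,1 \right)} + \frac{232}{57}\right) \left(-10 - 245\right) = \left(\left(4 - 15\right) + \frac{232}{57}\right) \left(-10 - 245\right) = \left(-11 + 232 \cdot \frac{1}{57}\right) \left(-255\right) = \left(-11 + \frac{232}{57}\right) \left(-255\right) = \left(- \frac{395}{57}\right) \left(-255\right) = \frac{33575}{19}$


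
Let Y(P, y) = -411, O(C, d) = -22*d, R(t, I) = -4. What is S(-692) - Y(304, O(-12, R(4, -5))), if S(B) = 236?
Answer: 647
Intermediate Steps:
S(-692) - Y(304, O(-12, R(4, -5))) = 236 - 1*(-411) = 236 + 411 = 647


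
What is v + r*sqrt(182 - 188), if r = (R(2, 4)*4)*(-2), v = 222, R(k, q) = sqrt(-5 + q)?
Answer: 222 + 8*sqrt(6) ≈ 241.60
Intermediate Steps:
r = -8*I (r = (sqrt(-5 + 4)*4)*(-2) = (sqrt(-1)*4)*(-2) = (I*4)*(-2) = (4*I)*(-2) = -8*I ≈ -8.0*I)
v + r*sqrt(182 - 188) = 222 + (-8*I)*sqrt(182 - 188) = 222 + (-8*I)*sqrt(-6) = 222 + (-8*I)*(I*sqrt(6)) = 222 + 8*sqrt(6)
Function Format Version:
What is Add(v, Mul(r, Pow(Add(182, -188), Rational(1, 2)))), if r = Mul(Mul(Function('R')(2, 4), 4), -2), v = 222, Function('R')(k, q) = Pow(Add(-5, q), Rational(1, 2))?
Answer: Add(222, Mul(8, Pow(6, Rational(1, 2)))) ≈ 241.60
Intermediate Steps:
r = Mul(-8, I) (r = Mul(Mul(Pow(Add(-5, 4), Rational(1, 2)), 4), -2) = Mul(Mul(Pow(-1, Rational(1, 2)), 4), -2) = Mul(Mul(I, 4), -2) = Mul(Mul(4, I), -2) = Mul(-8, I) ≈ Mul(-8.0000, I))
Add(v, Mul(r, Pow(Add(182, -188), Rational(1, 2)))) = Add(222, Mul(Mul(-8, I), Pow(Add(182, -188), Rational(1, 2)))) = Add(222, Mul(Mul(-8, I), Pow(-6, Rational(1, 2)))) = Add(222, Mul(Mul(-8, I), Mul(I, Pow(6, Rational(1, 2))))) = Add(222, Mul(8, Pow(6, Rational(1, 2))))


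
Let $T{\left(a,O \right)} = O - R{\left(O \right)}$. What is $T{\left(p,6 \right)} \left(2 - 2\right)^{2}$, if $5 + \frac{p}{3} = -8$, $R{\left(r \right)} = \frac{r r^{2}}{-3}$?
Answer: $0$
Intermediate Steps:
$R{\left(r \right)} = - \frac{r^{3}}{3}$ ($R{\left(r \right)} = r^{3} \left(- \frac{1}{3}\right) = - \frac{r^{3}}{3}$)
$p = -39$ ($p = -15 + 3 \left(-8\right) = -15 - 24 = -39$)
$T{\left(a,O \right)} = O + \frac{O^{3}}{3}$ ($T{\left(a,O \right)} = O - - \frac{O^{3}}{3} = O + \frac{O^{3}}{3}$)
$T{\left(p,6 \right)} \left(2 - 2\right)^{2} = \left(6 + \frac{6^{3}}{3}\right) \left(2 - 2\right)^{2} = \left(6 + \frac{1}{3} \cdot 216\right) 0^{2} = \left(6 + 72\right) 0 = 78 \cdot 0 = 0$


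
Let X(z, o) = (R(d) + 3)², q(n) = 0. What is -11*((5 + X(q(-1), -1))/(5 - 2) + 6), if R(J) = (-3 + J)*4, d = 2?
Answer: -88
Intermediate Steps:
R(J) = -12 + 4*J
X(z, o) = 1 (X(z, o) = ((-12 + 4*2) + 3)² = ((-12 + 8) + 3)² = (-4 + 3)² = (-1)² = 1)
-11*((5 + X(q(-1), -1))/(5 - 2) + 6) = -11*((5 + 1)/(5 - 2) + 6) = -11*(6/3 + 6) = -11*(6*(⅓) + 6) = -11*(2 + 6) = -11*8 = -88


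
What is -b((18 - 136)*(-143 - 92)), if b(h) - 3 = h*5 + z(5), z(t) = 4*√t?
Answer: -138653 - 4*√5 ≈ -1.3866e+5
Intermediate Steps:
b(h) = 3 + 4*√5 + 5*h (b(h) = 3 + (h*5 + 4*√5) = 3 + (5*h + 4*√5) = 3 + (4*√5 + 5*h) = 3 + 4*√5 + 5*h)
-b((18 - 136)*(-143 - 92)) = -(3 + 4*√5 + 5*((18 - 136)*(-143 - 92))) = -(3 + 4*√5 + 5*(-118*(-235))) = -(3 + 4*√5 + 5*27730) = -(3 + 4*√5 + 138650) = -(138653 + 4*√5) = -138653 - 4*√5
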